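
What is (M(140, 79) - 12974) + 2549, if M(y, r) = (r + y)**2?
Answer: 37536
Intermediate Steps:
(M(140, 79) - 12974) + 2549 = ((79 + 140)**2 - 12974) + 2549 = (219**2 - 12974) + 2549 = (47961 - 12974) + 2549 = 34987 + 2549 = 37536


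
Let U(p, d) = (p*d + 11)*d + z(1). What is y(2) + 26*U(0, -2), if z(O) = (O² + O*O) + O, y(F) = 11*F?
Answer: -472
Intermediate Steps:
z(O) = O + 2*O² (z(O) = (O² + O²) + O = 2*O² + O = O + 2*O²)
U(p, d) = 3 + d*(11 + d*p) (U(p, d) = (p*d + 11)*d + 1*(1 + 2*1) = (d*p + 11)*d + 1*(1 + 2) = (11 + d*p)*d + 1*3 = d*(11 + d*p) + 3 = 3 + d*(11 + d*p))
y(2) + 26*U(0, -2) = 11*2 + 26*(3 + 11*(-2) + 0*(-2)²) = 22 + 26*(3 - 22 + 0*4) = 22 + 26*(3 - 22 + 0) = 22 + 26*(-19) = 22 - 494 = -472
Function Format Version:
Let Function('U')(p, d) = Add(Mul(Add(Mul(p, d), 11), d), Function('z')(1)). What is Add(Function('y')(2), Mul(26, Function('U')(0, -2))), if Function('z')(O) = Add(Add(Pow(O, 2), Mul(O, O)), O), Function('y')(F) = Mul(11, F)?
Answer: -472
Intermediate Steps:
Function('z')(O) = Add(O, Mul(2, Pow(O, 2))) (Function('z')(O) = Add(Add(Pow(O, 2), Pow(O, 2)), O) = Add(Mul(2, Pow(O, 2)), O) = Add(O, Mul(2, Pow(O, 2))))
Function('U')(p, d) = Add(3, Mul(d, Add(11, Mul(d, p)))) (Function('U')(p, d) = Add(Mul(Add(Mul(p, d), 11), d), Mul(1, Add(1, Mul(2, 1)))) = Add(Mul(Add(Mul(d, p), 11), d), Mul(1, Add(1, 2))) = Add(Mul(Add(11, Mul(d, p)), d), Mul(1, 3)) = Add(Mul(d, Add(11, Mul(d, p))), 3) = Add(3, Mul(d, Add(11, Mul(d, p)))))
Add(Function('y')(2), Mul(26, Function('U')(0, -2))) = Add(Mul(11, 2), Mul(26, Add(3, Mul(11, -2), Mul(0, Pow(-2, 2))))) = Add(22, Mul(26, Add(3, -22, Mul(0, 4)))) = Add(22, Mul(26, Add(3, -22, 0))) = Add(22, Mul(26, -19)) = Add(22, -494) = -472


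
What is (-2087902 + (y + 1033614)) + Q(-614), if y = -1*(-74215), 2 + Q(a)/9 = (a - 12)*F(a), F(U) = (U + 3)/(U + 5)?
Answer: -200105931/203 ≈ -9.8574e+5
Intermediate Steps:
F(U) = (3 + U)/(5 + U)
Q(a) = -18 + 9*(-12 + a)*(3 + a)/(5 + a) (Q(a) = -18 + 9*((a - 12)*((3 + a)/(5 + a))) = -18 + 9*((-12 + a)*((3 + a)/(5 + a))) = -18 + 9*((-12 + a)*(3 + a)/(5 + a)) = -18 + 9*(-12 + a)*(3 + a)/(5 + a))
y = 74215
(-2087902 + (y + 1033614)) + Q(-614) = (-2087902 + (74215 + 1033614)) + 9*(-46 + (-614)² - 11*(-614))/(5 - 614) = (-2087902 + 1107829) + 9*(-46 + 376996 + 6754)/(-609) = -980073 + 9*(-1/609)*383704 = -980073 - 1151112/203 = -200105931/203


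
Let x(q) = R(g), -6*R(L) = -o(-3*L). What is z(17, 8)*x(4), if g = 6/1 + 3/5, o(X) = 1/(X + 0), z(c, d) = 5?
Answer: -25/594 ≈ -0.042088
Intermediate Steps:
o(X) = 1/X
g = 33/5 (g = 6*1 + 3*(⅕) = 6 + ⅗ = 33/5 ≈ 6.6000)
R(L) = -1/(18*L) (R(L) = -(-1)/(6*((-3*L))) = -(-1)*(-1/(3*L))/6 = -1/(18*L))
x(q) = -5/594 (x(q) = -1/(18*33/5) = -1/18*5/33 = -5/594)
z(17, 8)*x(4) = 5*(-5/594) = -25/594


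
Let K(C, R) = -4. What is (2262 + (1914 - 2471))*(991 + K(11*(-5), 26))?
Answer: 1682835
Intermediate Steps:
(2262 + (1914 - 2471))*(991 + K(11*(-5), 26)) = (2262 + (1914 - 2471))*(991 - 4) = (2262 - 557)*987 = 1705*987 = 1682835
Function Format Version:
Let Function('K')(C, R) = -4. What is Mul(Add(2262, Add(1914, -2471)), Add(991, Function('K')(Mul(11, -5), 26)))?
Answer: 1682835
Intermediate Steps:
Mul(Add(2262, Add(1914, -2471)), Add(991, Function('K')(Mul(11, -5), 26))) = Mul(Add(2262, Add(1914, -2471)), Add(991, -4)) = Mul(Add(2262, -557), 987) = Mul(1705, 987) = 1682835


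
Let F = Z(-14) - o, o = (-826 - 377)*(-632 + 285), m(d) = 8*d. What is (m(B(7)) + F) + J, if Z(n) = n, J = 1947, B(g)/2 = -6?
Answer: -415604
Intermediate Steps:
B(g) = -12 (B(g) = 2*(-6) = -12)
o = 417441 (o = -1203*(-347) = 417441)
F = -417455 (F = -14 - 1*417441 = -14 - 417441 = -417455)
(m(B(7)) + F) + J = (8*(-12) - 417455) + 1947 = (-96 - 417455) + 1947 = -417551 + 1947 = -415604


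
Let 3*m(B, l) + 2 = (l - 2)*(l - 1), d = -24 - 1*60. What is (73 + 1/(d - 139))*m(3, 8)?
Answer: 217040/223 ≈ 973.27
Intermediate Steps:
d = -84 (d = -24 - 60 = -84)
m(B, l) = -2/3 + (-1 + l)*(-2 + l)/3 (m(B, l) = -2/3 + ((l - 2)*(l - 1))/3 = -2/3 + ((-2 + l)*(-1 + l))/3 = -2/3 + ((-1 + l)*(-2 + l))/3 = -2/3 + (-1 + l)*(-2 + l)/3)
(73 + 1/(d - 139))*m(3, 8) = (73 + 1/(-84 - 139))*((1/3)*8*(-3 + 8)) = (73 + 1/(-223))*((1/3)*8*5) = (73 - 1/223)*(40/3) = (16278/223)*(40/3) = 217040/223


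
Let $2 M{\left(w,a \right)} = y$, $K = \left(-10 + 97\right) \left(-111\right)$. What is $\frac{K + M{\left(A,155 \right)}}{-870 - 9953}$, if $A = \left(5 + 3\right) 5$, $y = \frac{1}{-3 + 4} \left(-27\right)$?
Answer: $\frac{19341}{21646} \approx 0.89351$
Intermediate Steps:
$y = -27$ ($y = 1^{-1} \left(-27\right) = 1 \left(-27\right) = -27$)
$A = 40$ ($A = 8 \cdot 5 = 40$)
$K = -9657$ ($K = 87 \left(-111\right) = -9657$)
$M{\left(w,a \right)} = - \frac{27}{2}$ ($M{\left(w,a \right)} = \frac{1}{2} \left(-27\right) = - \frac{27}{2}$)
$\frac{K + M{\left(A,155 \right)}}{-870 - 9953} = \frac{-9657 - \frac{27}{2}}{-870 - 9953} = - \frac{19341}{2 \left(-10823\right)} = \left(- \frac{19341}{2}\right) \left(- \frac{1}{10823}\right) = \frac{19341}{21646}$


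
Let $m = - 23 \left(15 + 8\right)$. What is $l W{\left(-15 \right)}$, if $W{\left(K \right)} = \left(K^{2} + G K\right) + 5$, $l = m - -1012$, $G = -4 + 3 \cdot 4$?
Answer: $53130$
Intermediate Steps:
$G = 8$ ($G = -4 + 12 = 8$)
$m = -529$ ($m = \left(-23\right) 23 = -529$)
$l = 483$ ($l = -529 - -1012 = -529 + 1012 = 483$)
$W{\left(K \right)} = 5 + K^{2} + 8 K$ ($W{\left(K \right)} = \left(K^{2} + 8 K\right) + 5 = 5 + K^{2} + 8 K$)
$l W{\left(-15 \right)} = 483 \left(5 + \left(-15\right)^{2} + 8 \left(-15\right)\right) = 483 \left(5 + 225 - 120\right) = 483 \cdot 110 = 53130$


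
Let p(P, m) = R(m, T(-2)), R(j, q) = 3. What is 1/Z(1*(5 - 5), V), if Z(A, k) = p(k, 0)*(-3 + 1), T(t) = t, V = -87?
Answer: -1/6 ≈ -0.16667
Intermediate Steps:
p(P, m) = 3
Z(A, k) = -6 (Z(A, k) = 3*(-3 + 1) = 3*(-2) = -6)
1/Z(1*(5 - 5), V) = 1/(-6) = -1/6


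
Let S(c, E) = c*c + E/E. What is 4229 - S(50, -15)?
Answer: 1728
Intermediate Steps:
S(c, E) = 1 + c² (S(c, E) = c² + 1 = 1 + c²)
4229 - S(50, -15) = 4229 - (1 + 50²) = 4229 - (1 + 2500) = 4229 - 1*2501 = 4229 - 2501 = 1728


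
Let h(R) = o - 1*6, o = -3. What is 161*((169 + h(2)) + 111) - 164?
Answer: 43467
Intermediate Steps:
h(R) = -9 (h(R) = -3 - 1*6 = -3 - 6 = -9)
161*((169 + h(2)) + 111) - 164 = 161*((169 - 9) + 111) - 164 = 161*(160 + 111) - 164 = 161*271 - 164 = 43631 - 164 = 43467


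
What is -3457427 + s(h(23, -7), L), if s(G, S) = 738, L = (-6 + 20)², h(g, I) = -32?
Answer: -3456689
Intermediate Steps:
L = 196 (L = 14² = 196)
-3457427 + s(h(23, -7), L) = -3457427 + 738 = -3456689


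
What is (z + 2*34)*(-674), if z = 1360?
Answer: -962472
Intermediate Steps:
(z + 2*34)*(-674) = (1360 + 2*34)*(-674) = (1360 + 68)*(-674) = 1428*(-674) = -962472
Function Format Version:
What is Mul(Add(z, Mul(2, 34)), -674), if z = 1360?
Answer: -962472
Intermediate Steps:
Mul(Add(z, Mul(2, 34)), -674) = Mul(Add(1360, Mul(2, 34)), -674) = Mul(Add(1360, 68), -674) = Mul(1428, -674) = -962472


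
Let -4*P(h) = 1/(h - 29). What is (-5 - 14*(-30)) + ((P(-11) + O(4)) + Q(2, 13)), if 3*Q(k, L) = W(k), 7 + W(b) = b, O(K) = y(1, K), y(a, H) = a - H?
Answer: 196963/480 ≈ 410.34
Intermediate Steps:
O(K) = 1 - K
W(b) = -7 + b
Q(k, L) = -7/3 + k/3 (Q(k, L) = (-7 + k)/3 = -7/3 + k/3)
P(h) = -1/(4*(-29 + h)) (P(h) = -1/(4*(h - 29)) = -1/(4*(-29 + h)))
(-5 - 14*(-30)) + ((P(-11) + O(4)) + Q(2, 13)) = (-5 - 14*(-30)) + ((-1/(-116 + 4*(-11)) + (1 - 1*4)) + (-7/3 + (⅓)*2)) = (-5 + 420) + ((-1/(-116 - 44) + (1 - 4)) + (-7/3 + ⅔)) = 415 + ((-1/(-160) - 3) - 5/3) = 415 + ((-1*(-1/160) - 3) - 5/3) = 415 + ((1/160 - 3) - 5/3) = 415 + (-479/160 - 5/3) = 415 - 2237/480 = 196963/480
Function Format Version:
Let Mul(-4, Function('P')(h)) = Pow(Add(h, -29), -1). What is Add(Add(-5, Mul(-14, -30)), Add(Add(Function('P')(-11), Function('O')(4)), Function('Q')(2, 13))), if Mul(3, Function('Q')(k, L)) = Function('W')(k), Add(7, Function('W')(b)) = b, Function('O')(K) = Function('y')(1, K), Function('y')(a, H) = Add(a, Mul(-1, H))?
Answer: Rational(196963, 480) ≈ 410.34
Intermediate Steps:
Function('O')(K) = Add(1, Mul(-1, K))
Function('W')(b) = Add(-7, b)
Function('Q')(k, L) = Add(Rational(-7, 3), Mul(Rational(1, 3), k)) (Function('Q')(k, L) = Mul(Rational(1, 3), Add(-7, k)) = Add(Rational(-7, 3), Mul(Rational(1, 3), k)))
Function('P')(h) = Mul(Rational(-1, 4), Pow(Add(-29, h), -1)) (Function('P')(h) = Mul(Rational(-1, 4), Pow(Add(h, -29), -1)) = Mul(Rational(-1, 4), Pow(Add(-29, h), -1)))
Add(Add(-5, Mul(-14, -30)), Add(Add(Function('P')(-11), Function('O')(4)), Function('Q')(2, 13))) = Add(Add(-5, Mul(-14, -30)), Add(Add(Mul(-1, Pow(Add(-116, Mul(4, -11)), -1)), Add(1, Mul(-1, 4))), Add(Rational(-7, 3), Mul(Rational(1, 3), 2)))) = Add(Add(-5, 420), Add(Add(Mul(-1, Pow(Add(-116, -44), -1)), Add(1, -4)), Add(Rational(-7, 3), Rational(2, 3)))) = Add(415, Add(Add(Mul(-1, Pow(-160, -1)), -3), Rational(-5, 3))) = Add(415, Add(Add(Mul(-1, Rational(-1, 160)), -3), Rational(-5, 3))) = Add(415, Add(Add(Rational(1, 160), -3), Rational(-5, 3))) = Add(415, Add(Rational(-479, 160), Rational(-5, 3))) = Add(415, Rational(-2237, 480)) = Rational(196963, 480)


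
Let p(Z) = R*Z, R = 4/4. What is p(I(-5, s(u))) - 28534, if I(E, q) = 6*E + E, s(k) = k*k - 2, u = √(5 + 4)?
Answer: -28569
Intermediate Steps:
R = 1 (R = 4*(¼) = 1)
u = 3 (u = √9 = 3)
s(k) = -2 + k² (s(k) = k² - 2 = -2 + k²)
I(E, q) = 7*E
p(Z) = Z (p(Z) = 1*Z = Z)
p(I(-5, s(u))) - 28534 = 7*(-5) - 28534 = -35 - 28534 = -28569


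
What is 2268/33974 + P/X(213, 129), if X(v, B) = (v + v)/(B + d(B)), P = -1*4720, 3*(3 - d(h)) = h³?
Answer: 9560380846154/1206077 ≈ 7.9268e+6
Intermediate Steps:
d(h) = 3 - h³/3
P = -4720
X(v, B) = 2*v/(3 + B - B³/3) (X(v, B) = (v + v)/(B + (3 - B³/3)) = (2*v)/(3 + B - B³/3) = 2*v/(3 + B - B³/3))
2268/33974 + P/X(213, 129) = 2268/33974 - 4720/(6*213/(9 - 1*129³ + 3*129)) = 2268*(1/33974) - 4720/(6*213/(9 - 1*2146689 + 387)) = 1134/16987 - 4720/(6*213/(9 - 2146689 + 387)) = 1134/16987 - 4720/(6*213/(-2146293)) = 1134/16987 - 4720/(6*213*(-1/2146293)) = 1134/16987 - 4720/(-142/238477) = 1134/16987 - 4720*(-238477/142) = 1134/16987 + 562805720/71 = 9560380846154/1206077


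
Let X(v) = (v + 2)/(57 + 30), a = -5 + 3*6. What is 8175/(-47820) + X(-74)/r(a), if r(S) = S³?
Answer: -34800097/203117044 ≈ -0.17133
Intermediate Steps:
a = 13 (a = -5 + 18 = 13)
X(v) = 2/87 + v/87 (X(v) = (2 + v)/87 = (2 + v)*(1/87) = 2/87 + v/87)
8175/(-47820) + X(-74)/r(a) = 8175/(-47820) + (2/87 + (1/87)*(-74))/(13³) = 8175*(-1/47820) + (2/87 - 74/87)/2197 = -545/3188 - 24/29*1/2197 = -545/3188 - 24/63713 = -34800097/203117044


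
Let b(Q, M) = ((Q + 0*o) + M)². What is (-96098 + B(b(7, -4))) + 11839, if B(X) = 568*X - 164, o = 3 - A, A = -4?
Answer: -79311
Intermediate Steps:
o = 7 (o = 3 - 1*(-4) = 3 + 4 = 7)
b(Q, M) = (M + Q)² (b(Q, M) = ((Q + 0*7) + M)² = ((Q + 0) + M)² = (Q + M)² = (M + Q)²)
B(X) = -164 + 568*X
(-96098 + B(b(7, -4))) + 11839 = (-96098 + (-164 + 568*(-4 + 7)²)) + 11839 = (-96098 + (-164 + 568*3²)) + 11839 = (-96098 + (-164 + 568*9)) + 11839 = (-96098 + (-164 + 5112)) + 11839 = (-96098 + 4948) + 11839 = -91150 + 11839 = -79311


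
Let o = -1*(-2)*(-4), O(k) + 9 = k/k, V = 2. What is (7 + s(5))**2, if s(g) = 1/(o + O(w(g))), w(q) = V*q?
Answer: 12321/256 ≈ 48.129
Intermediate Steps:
w(q) = 2*q
O(k) = -8 (O(k) = -9 + k/k = -9 + 1 = -8)
o = -8 (o = 2*(-4) = -8)
s(g) = -1/16 (s(g) = 1/(-8 - 8) = 1/(-16) = -1/16)
(7 + s(5))**2 = (7 - 1/16)**2 = (111/16)**2 = 12321/256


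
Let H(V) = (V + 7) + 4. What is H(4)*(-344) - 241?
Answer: -5401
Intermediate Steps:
H(V) = 11 + V (H(V) = (7 + V) + 4 = 11 + V)
H(4)*(-344) - 241 = (11 + 4)*(-344) - 241 = 15*(-344) - 241 = -5160 - 241 = -5401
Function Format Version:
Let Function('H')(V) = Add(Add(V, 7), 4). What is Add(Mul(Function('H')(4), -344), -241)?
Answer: -5401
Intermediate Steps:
Function('H')(V) = Add(11, V) (Function('H')(V) = Add(Add(7, V), 4) = Add(11, V))
Add(Mul(Function('H')(4), -344), -241) = Add(Mul(Add(11, 4), -344), -241) = Add(Mul(15, -344), -241) = Add(-5160, -241) = -5401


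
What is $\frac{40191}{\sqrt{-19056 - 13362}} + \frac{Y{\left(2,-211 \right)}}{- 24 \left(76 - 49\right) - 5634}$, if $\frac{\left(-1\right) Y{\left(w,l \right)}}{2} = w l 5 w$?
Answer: $- \frac{4220}{3141} - \frac{13397 i \sqrt{3602}}{3602} \approx -1.3435 - 223.22 i$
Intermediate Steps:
$Y{\left(w,l \right)} = - 10 l w^{2}$ ($Y{\left(w,l \right)} = - 2 w l 5 w = - 2 w 5 l w = - 2 \cdot 5 l w w = - 2 \cdot 5 l w^{2} = - 10 l w^{2}$)
$\frac{40191}{\sqrt{-19056 - 13362}} + \frac{Y{\left(2,-211 \right)}}{- 24 \left(76 - 49\right) - 5634} = \frac{40191}{\sqrt{-19056 - 13362}} + \frac{\left(-10\right) \left(-211\right) 2^{2}}{- 24 \left(76 - 49\right) - 5634} = \frac{40191}{\sqrt{-32418}} + \frac{\left(-10\right) \left(-211\right) 4}{\left(-24\right) 27 - 5634} = \frac{40191}{3 i \sqrt{3602}} + \frac{8440}{-648 - 5634} = 40191 \left(- \frac{i \sqrt{3602}}{10806}\right) + \frac{8440}{-6282} = - \frac{13397 i \sqrt{3602}}{3602} + 8440 \left(- \frac{1}{6282}\right) = - \frac{13397 i \sqrt{3602}}{3602} - \frac{4220}{3141} = - \frac{4220}{3141} - \frac{13397 i \sqrt{3602}}{3602}$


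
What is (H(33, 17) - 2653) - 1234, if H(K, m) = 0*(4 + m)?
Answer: -3887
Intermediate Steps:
H(K, m) = 0
(H(33, 17) - 2653) - 1234 = (0 - 2653) - 1234 = -2653 - 1234 = -3887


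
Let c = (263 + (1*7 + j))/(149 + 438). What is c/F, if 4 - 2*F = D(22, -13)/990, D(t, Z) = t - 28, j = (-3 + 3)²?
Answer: 89100/388007 ≈ 0.22964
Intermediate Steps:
j = 0 (j = 0² = 0)
D(t, Z) = -28 + t
c = 270/587 (c = (263 + (1*7 + 0))/(149 + 438) = (263 + (7 + 0))/587 = (263 + 7)*(1/587) = 270*(1/587) = 270/587 ≈ 0.45997)
F = 661/330 (F = 2 - (-28 + 22)/(2*990) = 2 - (-3)/990 = 2 - ½*(-1/165) = 2 + 1/330 = 661/330 ≈ 2.0030)
c/F = 270/(587*(661/330)) = (270/587)*(330/661) = 89100/388007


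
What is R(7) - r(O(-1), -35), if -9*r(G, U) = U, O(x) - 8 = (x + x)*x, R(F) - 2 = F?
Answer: 46/9 ≈ 5.1111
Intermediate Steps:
R(F) = 2 + F
O(x) = 8 + 2*x² (O(x) = 8 + (x + x)*x = 8 + (2*x)*x = 8 + 2*x²)
r(G, U) = -U/9
R(7) - r(O(-1), -35) = (2 + 7) - (-1)*(-35)/9 = 9 - 1*35/9 = 9 - 35/9 = 46/9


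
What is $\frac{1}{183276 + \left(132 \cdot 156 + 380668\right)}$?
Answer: $\frac{1}{584536} \approx 1.7108 \cdot 10^{-6}$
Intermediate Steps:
$\frac{1}{183276 + \left(132 \cdot 156 + 380668\right)} = \frac{1}{183276 + \left(20592 + 380668\right)} = \frac{1}{183276 + 401260} = \frac{1}{584536}$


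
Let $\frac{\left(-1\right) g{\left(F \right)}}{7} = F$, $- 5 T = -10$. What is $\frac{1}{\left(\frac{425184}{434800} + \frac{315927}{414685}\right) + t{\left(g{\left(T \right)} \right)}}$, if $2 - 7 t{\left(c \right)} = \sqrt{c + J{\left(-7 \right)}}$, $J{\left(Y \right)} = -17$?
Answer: $\frac{72020240964262614725}{168368840829331631048} + \frac{5079672926278350625 i \sqrt{31}}{168368840829331631048} \approx 0.42775 + 0.16798 i$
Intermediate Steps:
$T = 2$ ($T = \left(- \frac{1}{5}\right) \left(-10\right) = 2$)
$g{\left(F \right)} = - 7 F$
$t{\left(c \right)} = \frac{2}{7} - \frac{\sqrt{-17 + c}}{7}$ ($t{\left(c \right)} = \frac{2}{7} - \frac{\sqrt{c - 17}}{7} = \frac{2}{7} - \frac{\sqrt{-17 + c}}{7}$)
$\frac{1}{\left(\frac{425184}{434800} + \frac{315927}{414685}\right) + t{\left(g{\left(T \right)} \right)}} = \frac{1}{\left(\frac{425184}{434800} + \frac{315927}{414685}\right) + \left(\frac{2}{7} - \frac{\sqrt{-17 - 14}}{7}\right)} = \frac{1}{\left(425184 \cdot \frac{1}{434800} + 315927 \cdot \frac{1}{414685}\right) + \left(\frac{2}{7} - \frac{\sqrt{-17 - 14}}{7}\right)} = \frac{1}{\left(\frac{26574}{27175} + \frac{315927}{414685}\right) + \left(\frac{2}{7} - \frac{\sqrt{-31}}{7}\right)} = \frac{1}{\frac{3921031083}{2253812975} + \left(\frac{2}{7} - \frac{i \sqrt{31}}{7}\right)} = \frac{1}{\frac{31954843531}{15776690825} - \frac{i \sqrt{31}}{7}}$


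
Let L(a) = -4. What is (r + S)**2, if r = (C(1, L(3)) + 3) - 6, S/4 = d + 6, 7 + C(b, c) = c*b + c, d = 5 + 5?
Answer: 2116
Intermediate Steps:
d = 10
C(b, c) = -7 + c + b*c (C(b, c) = -7 + (c*b + c) = -7 + (b*c + c) = -7 + (c + b*c) = -7 + c + b*c)
S = 64 (S = 4*(10 + 6) = 4*16 = 64)
r = -18 (r = ((-7 - 4 + 1*(-4)) + 3) - 6 = ((-7 - 4 - 4) + 3) - 6 = (-15 + 3) - 6 = -12 - 6 = -18)
(r + S)**2 = (-18 + 64)**2 = 46**2 = 2116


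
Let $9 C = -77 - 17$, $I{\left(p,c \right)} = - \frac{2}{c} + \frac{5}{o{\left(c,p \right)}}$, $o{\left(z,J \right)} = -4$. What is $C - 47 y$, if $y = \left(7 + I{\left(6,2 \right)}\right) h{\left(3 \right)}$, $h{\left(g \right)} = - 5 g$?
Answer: $\frac{120179}{36} \approx 3338.3$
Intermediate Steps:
$I{\left(p,c \right)} = - \frac{5}{4} - \frac{2}{c}$ ($I{\left(p,c \right)} = - \frac{2}{c} + \frac{5}{-4} = - \frac{2}{c} + 5 \left(- \frac{1}{4}\right) = - \frac{2}{c} - \frac{5}{4} = - \frac{5}{4} - \frac{2}{c}$)
$C = - \frac{94}{9}$ ($C = \frac{-77 - 17}{9} = \frac{1}{9} \left(-94\right) = - \frac{94}{9} \approx -10.444$)
$y = - \frac{285}{4}$ ($y = \left(7 - \left(\frac{5}{4} + \frac{2}{2}\right)\right) \left(\left(-5\right) 3\right) = \left(7 - \frac{9}{4}\right) \left(-15\right) = \frac{19}{4} \left(-15\right) = - \frac{285}{4} \approx -71.25$)
$C - 47 y = - \frac{94}{9} - - \frac{13395}{4} = - \frac{94}{9} + \frac{13395}{4} = \frac{120179}{36}$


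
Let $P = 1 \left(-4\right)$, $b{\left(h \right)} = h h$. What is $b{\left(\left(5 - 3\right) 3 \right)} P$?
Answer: $-144$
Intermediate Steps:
$b{\left(h \right)} = h^{2}$
$P = -4$
$b{\left(\left(5 - 3\right) 3 \right)} P = \left(\left(5 - 3\right) 3\right)^{2} \left(-4\right) = \left(2 \cdot 3\right)^{2} \left(-4\right) = 6^{2} \left(-4\right) = 36 \left(-4\right) = -144$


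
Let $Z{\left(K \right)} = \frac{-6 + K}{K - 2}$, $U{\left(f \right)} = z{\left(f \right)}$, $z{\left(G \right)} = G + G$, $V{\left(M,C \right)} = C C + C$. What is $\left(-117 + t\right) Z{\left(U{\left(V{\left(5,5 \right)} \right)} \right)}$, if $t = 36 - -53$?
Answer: $- \frac{756}{29} \approx -26.069$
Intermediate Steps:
$V{\left(M,C \right)} = C + C^{2}$ ($V{\left(M,C \right)} = C^{2} + C = C + C^{2}$)
$z{\left(G \right)} = 2 G$
$U{\left(f \right)} = 2 f$
$t = 89$ ($t = 36 + 53 = 89$)
$Z{\left(K \right)} = \frac{-6 + K}{-2 + K}$
$\left(-117 + t\right) Z{\left(U{\left(V{\left(5,5 \right)} \right)} \right)} = \left(-117 + 89\right) \frac{-6 + 2 \cdot 5 \left(1 + 5\right)}{-2 + 2 \cdot 5 \left(1 + 5\right)} = - 28 \frac{-6 + 2 \cdot 5 \cdot 6}{-2 + 2 \cdot 5 \cdot 6} = - 28 \frac{-6 + 2 \cdot 30}{-2 + 2 \cdot 30} = - 28 \frac{-6 + 60}{-2 + 60} = - 28 \cdot \frac{1}{58} \cdot 54 = \left(-28\right) \frac{27}{29} = - \frac{756}{29}$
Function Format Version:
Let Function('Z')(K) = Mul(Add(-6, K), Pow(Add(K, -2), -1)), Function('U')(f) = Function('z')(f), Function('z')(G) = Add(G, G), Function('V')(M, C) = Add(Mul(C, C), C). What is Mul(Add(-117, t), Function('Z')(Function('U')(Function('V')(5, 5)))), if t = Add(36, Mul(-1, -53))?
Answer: Rational(-756, 29) ≈ -26.069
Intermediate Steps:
Function('V')(M, C) = Add(C, Pow(C, 2)) (Function('V')(M, C) = Add(Pow(C, 2), C) = Add(C, Pow(C, 2)))
Function('z')(G) = Mul(2, G)
Function('U')(f) = Mul(2, f)
t = 89 (t = Add(36, 53) = 89)
Function('Z')(K) = Mul(Pow(Add(-2, K), -1), Add(-6, K)) (Function('Z')(K) = Mul(Add(-6, K), Pow(Add(-2, K), -1)) = Mul(Pow(Add(-2, K), -1), Add(-6, K)))
Mul(Add(-117, t), Function('Z')(Function('U')(Function('V')(5, 5)))) = Mul(Add(-117, 89), Mul(Pow(Add(-2, Mul(2, Mul(5, Add(1, 5)))), -1), Add(-6, Mul(2, Mul(5, Add(1, 5)))))) = Mul(-28, Mul(Pow(Add(-2, Mul(2, Mul(5, 6))), -1), Add(-6, Mul(2, Mul(5, 6))))) = Mul(-28, Mul(Pow(Add(-2, Mul(2, 30)), -1), Add(-6, Mul(2, 30)))) = Mul(-28, Mul(Pow(Add(-2, 60), -1), Add(-6, 60))) = Mul(-28, Mul(Pow(58, -1), 54)) = Mul(-28, Mul(Rational(1, 58), 54)) = Mul(-28, Rational(27, 29)) = Rational(-756, 29)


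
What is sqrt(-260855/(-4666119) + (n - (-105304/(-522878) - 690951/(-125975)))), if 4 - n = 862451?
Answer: I*sqrt(814734945880684682877377975419988190459)/30735518700646995 ≈ 928.68*I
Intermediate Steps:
n = -862447 (n = 4 - 1*862451 = 4 - 862451 = -862447)
sqrt(-260855/(-4666119) + (n - (-105304/(-522878) - 690951/(-125975)))) = sqrt(-260855/(-4666119) + (-862447 - (-105304/(-522878) - 690951/(-125975)))) = sqrt(-260855*(-1/4666119) + (-862447 - (-105304*(-1/522878) - 690951*(-1/125975)))) = sqrt(260855/4666119 + (-862447 - (52652/261439 + 690951/125975))) = sqrt(260855/4666119 + (-862447 - 1*187274374189/32934778025)) = sqrt(260855/4666119 + (-862447 - 187274374189/32934778025)) = sqrt(260855/4666119 - 28404687777701364/32934778025) = sqrt(-132539644737398589174941/153677593503234975) = I*sqrt(814734945880684682877377975419988190459)/30735518700646995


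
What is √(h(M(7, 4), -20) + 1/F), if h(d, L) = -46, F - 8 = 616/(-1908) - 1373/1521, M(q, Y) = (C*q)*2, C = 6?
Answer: I*√13674788349709/546109 ≈ 6.7714*I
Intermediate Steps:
M(q, Y) = 12*q (M(q, Y) = (6*q)*2 = 12*q)
F = 546109/80613 (F = 8 + (616/(-1908) - 1373/1521) = 8 + (616*(-1/1908) - 1373*1/1521) = 8 + (-154/477 - 1373/1521) = 8 - 98795/80613 = 546109/80613 ≈ 6.7745)
√(h(M(7, 4), -20) + 1/F) = √(-46 + 1/(546109/80613)) = √(-46 + 80613/546109) = √(-25040401/546109) = I*√13674788349709/546109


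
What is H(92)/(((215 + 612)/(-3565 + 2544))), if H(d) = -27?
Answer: 27567/827 ≈ 33.334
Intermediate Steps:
H(92)/(((215 + 612)/(-3565 + 2544))) = -27*(-3565 + 2544)/(215 + 612) = -27/(827/(-1021)) = -27/(827*(-1/1021)) = -27/(-827/1021) = -27*(-1021/827) = 27567/827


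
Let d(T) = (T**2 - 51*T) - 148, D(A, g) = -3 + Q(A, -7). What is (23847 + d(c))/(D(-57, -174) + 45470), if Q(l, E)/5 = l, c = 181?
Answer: 47229/45182 ≈ 1.0453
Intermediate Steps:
Q(l, E) = 5*l
D(A, g) = -3 + 5*A
d(T) = -148 + T**2 - 51*T
(23847 + d(c))/(D(-57, -174) + 45470) = (23847 + (-148 + 181**2 - 51*181))/((-3 + 5*(-57)) + 45470) = (23847 + (-148 + 32761 - 9231))/((-3 - 285) + 45470) = (23847 + 23382)/(-288 + 45470) = 47229/45182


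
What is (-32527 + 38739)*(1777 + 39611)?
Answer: 257102256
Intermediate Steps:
(-32527 + 38739)*(1777 + 39611) = 6212*41388 = 257102256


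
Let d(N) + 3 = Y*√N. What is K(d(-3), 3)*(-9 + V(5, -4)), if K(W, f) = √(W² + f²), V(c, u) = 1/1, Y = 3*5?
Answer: -24*√(-73 - 10*I*√3) ≈ -24.159 + 206.47*I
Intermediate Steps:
Y = 15
d(N) = -3 + 15*√N
V(c, u) = 1 (V(c, u) = 1*1 = 1)
K(d(-3), 3)*(-9 + V(5, -4)) = √((-3 + 15*√(-3))² + 3²)*(-9 + 1) = √((-3 + 15*(I*√3))² + 9)*(-8) = √((-3 + 15*I*√3)² + 9)*(-8) = √(9 + (-3 + 15*I*√3)²)*(-8) = -8*√(9 + (-3 + 15*I*√3)²)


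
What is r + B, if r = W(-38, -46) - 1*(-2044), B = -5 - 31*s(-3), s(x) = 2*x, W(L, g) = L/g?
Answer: 51194/23 ≈ 2225.8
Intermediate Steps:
B = 181 (B = -5 - 62*(-3) = -5 - 31*(-6) = -5 + 186 = 181)
r = 47031/23 (r = -38/(-46) - 1*(-2044) = -38*(-1/46) + 2044 = 19/23 + 2044 = 47031/23 ≈ 2044.8)
r + B = 47031/23 + 181 = 51194/23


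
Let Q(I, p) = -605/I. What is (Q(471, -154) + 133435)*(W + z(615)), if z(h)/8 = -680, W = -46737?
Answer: -3279182528560/471 ≈ -6.9622e+9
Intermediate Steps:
z(h) = -5440 (z(h) = 8*(-680) = -5440)
(Q(471, -154) + 133435)*(W + z(615)) = (-605/471 + 133435)*(-46737 - 5440) = (-605*1/471 + 133435)*(-52177) = (-605/471 + 133435)*(-52177) = (62847280/471)*(-52177) = -3279182528560/471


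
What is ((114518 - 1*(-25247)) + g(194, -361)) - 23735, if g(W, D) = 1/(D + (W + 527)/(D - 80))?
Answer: 2650821317/22846 ≈ 1.1603e+5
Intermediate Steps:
g(W, D) = 1/(D + (527 + W)/(-80 + D))
((114518 - 1*(-25247)) + g(194, -361)) - 23735 = ((114518 - 1*(-25247)) + (-80 - 361)/(527 + 194 + (-361)**2 - 80*(-361))) - 23735 = ((114518 + 25247) - 441/(527 + 194 + 130321 + 28880)) - 23735 = (139765 - 441/159922) - 23735 = (139765 + (1/159922)*(-441)) - 23735 = (139765 - 63/22846) - 23735 = 3193071127/22846 - 23735 = 2650821317/22846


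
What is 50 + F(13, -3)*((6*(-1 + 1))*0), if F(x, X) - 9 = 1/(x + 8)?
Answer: 50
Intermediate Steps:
F(x, X) = 9 + 1/(8 + x) (F(x, X) = 9 + 1/(x + 8) = 9 + 1/(8 + x))
50 + F(13, -3)*((6*(-1 + 1))*0) = 50 + ((73 + 9*13)/(8 + 13))*((6*(-1 + 1))*0) = 50 + ((73 + 117)/21)*((6*0)*0) = 50 + ((1/21)*190)*(0*0) = 50 + (190/21)*0 = 50 + 0 = 50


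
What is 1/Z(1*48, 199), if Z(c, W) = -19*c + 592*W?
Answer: 1/116896 ≈ 8.5546e-6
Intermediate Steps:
1/Z(1*48, 199) = 1/(-19*48 + 592*199) = 1/(-19*48 + 117808) = 1/(-912 + 117808) = 1/116896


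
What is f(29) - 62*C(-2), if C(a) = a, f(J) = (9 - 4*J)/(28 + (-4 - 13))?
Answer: 1257/11 ≈ 114.27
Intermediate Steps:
f(J) = 9/11 - 4*J/11 (f(J) = (9 - 4*J)/(28 - 17) = (9 - 4*J)/11 = (9 - 4*J)*(1/11) = 9/11 - 4*J/11)
f(29) - 62*C(-2) = (9/11 - 4/11*29) - 62*(-2) = (9/11 - 116/11) + 124 = -107/11 + 124 = 1257/11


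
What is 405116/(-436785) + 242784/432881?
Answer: -69322609756/189075927585 ≈ -0.36664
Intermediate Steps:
405116/(-436785) + 242784/432881 = 405116*(-1/436785) + 242784*(1/432881) = -405116/436785 + 242784/432881 = -69322609756/189075927585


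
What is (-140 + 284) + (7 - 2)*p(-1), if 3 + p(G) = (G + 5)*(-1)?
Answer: 109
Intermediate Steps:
p(G) = -8 - G (p(G) = -3 + (G + 5)*(-1) = -3 + (5 + G)*(-1) = -3 + (-5 - G) = -8 - G)
(-140 + 284) + (7 - 2)*p(-1) = (-140 + 284) + (7 - 2)*(-8 - 1*(-1)) = 144 + 5*(-8 + 1) = 144 + 5*(-7) = 144 - 35 = 109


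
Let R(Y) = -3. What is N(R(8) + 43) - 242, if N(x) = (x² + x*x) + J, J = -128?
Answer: 2830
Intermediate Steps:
N(x) = -128 + 2*x² (N(x) = (x² + x*x) - 128 = (x² + x²) - 128 = 2*x² - 128 = -128 + 2*x²)
N(R(8) + 43) - 242 = (-128 + 2*(-3 + 43)²) - 242 = (-128 + 2*40²) - 242 = (-128 + 2*1600) - 242 = (-128 + 3200) - 242 = 3072 - 242 = 2830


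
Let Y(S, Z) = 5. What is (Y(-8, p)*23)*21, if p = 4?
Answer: 2415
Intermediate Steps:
(Y(-8, p)*23)*21 = (5*23)*21 = 115*21 = 2415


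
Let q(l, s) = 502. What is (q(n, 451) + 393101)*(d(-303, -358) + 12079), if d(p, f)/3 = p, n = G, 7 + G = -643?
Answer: 4396545510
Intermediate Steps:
G = -650 (G = -7 - 643 = -650)
n = -650
d(p, f) = 3*p
(q(n, 451) + 393101)*(d(-303, -358) + 12079) = (502 + 393101)*(3*(-303) + 12079) = 393603*(-909 + 12079) = 393603*11170 = 4396545510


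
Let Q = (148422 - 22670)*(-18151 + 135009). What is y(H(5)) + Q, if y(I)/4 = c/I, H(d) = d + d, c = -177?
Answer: 73475635726/5 ≈ 1.4695e+10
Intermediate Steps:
H(d) = 2*d
y(I) = -708/I (y(I) = 4*(-177/I) = -708/I)
Q = 14695127216 (Q = 125752*116858 = 14695127216)
y(H(5)) + Q = -708/(2*5) + 14695127216 = -708/10 + 14695127216 = -708*1/10 + 14695127216 = -354/5 + 14695127216 = 73475635726/5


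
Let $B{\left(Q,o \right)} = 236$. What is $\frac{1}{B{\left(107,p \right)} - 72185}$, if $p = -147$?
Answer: $- \frac{1}{71949} \approx -1.3899 \cdot 10^{-5}$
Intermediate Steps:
$\frac{1}{B{\left(107,p \right)} - 72185} = \frac{1}{236 - 72185} = \frac{1}{-71949} = - \frac{1}{71949}$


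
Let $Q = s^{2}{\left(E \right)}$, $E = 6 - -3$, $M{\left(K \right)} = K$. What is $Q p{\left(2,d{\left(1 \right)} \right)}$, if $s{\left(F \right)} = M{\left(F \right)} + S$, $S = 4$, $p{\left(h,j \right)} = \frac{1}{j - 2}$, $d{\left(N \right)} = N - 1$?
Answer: $- \frac{169}{2} \approx -84.5$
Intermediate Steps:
$d{\left(N \right)} = -1 + N$
$p{\left(h,j \right)} = \frac{1}{-2 + j}$
$E = 9$ ($E = 6 + 3 = 9$)
$s{\left(F \right)} = 4 + F$ ($s{\left(F \right)} = F + 4 = 4 + F$)
$Q = 169$ ($Q = \left(4 + 9\right)^{2} = 13^{2} = 169$)
$Q p{\left(2,d{\left(1 \right)} \right)} = \frac{169}{-2 + \left(-1 + 1\right)} = \frac{169}{-2 + 0} = \frac{169}{-2} = 169 \left(- \frac{1}{2}\right) = - \frac{169}{2}$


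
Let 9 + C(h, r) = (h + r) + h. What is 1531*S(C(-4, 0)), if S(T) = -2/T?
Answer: 3062/17 ≈ 180.12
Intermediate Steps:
C(h, r) = -9 + r + 2*h (C(h, r) = -9 + ((h + r) + h) = -9 + (r + 2*h) = -9 + r + 2*h)
1531*S(C(-4, 0)) = 1531*(-2/(-9 + 0 + 2*(-4))) = 1531*(-2/(-9 + 0 - 8)) = 1531*(-2/(-17)) = 1531*(-2*(-1/17)) = 1531*(2/17) = 3062/17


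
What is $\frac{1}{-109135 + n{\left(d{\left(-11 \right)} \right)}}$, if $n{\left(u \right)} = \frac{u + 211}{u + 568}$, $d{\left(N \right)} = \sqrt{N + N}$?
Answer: $\frac{- \sqrt{22} + 568 i}{3 \left(- 20662823 i + 36378 \sqrt{22}\right)} \approx -9.163 \cdot 10^{-6} - 4.3571 \cdot 10^{-13} i$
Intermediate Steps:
$d{\left(N \right)} = \sqrt{2} \sqrt{N}$ ($d{\left(N \right)} = \sqrt{2 N} = \sqrt{2} \sqrt{N}$)
$n{\left(u \right)} = \frac{211 + u}{568 + u}$
$\frac{1}{-109135 + n{\left(d{\left(-11 \right)} \right)}} = \frac{1}{-109135 + \frac{211 + \sqrt{2} \sqrt{-11}}{568 + \sqrt{2} \sqrt{-11}}} = \frac{1}{-109135 + \frac{211 + \sqrt{2} i \sqrt{11}}{568 + \sqrt{2} i \sqrt{11}}} = \frac{1}{-109135 + \frac{211 + i \sqrt{22}}{568 + i \sqrt{22}}}$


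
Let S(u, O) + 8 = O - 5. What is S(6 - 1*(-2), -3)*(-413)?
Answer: 6608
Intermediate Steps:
S(u, O) = -13 + O (S(u, O) = -8 + (O - 5) = -8 + (-5 + O) = -13 + O)
S(6 - 1*(-2), -3)*(-413) = (-13 - 3)*(-413) = -16*(-413) = 6608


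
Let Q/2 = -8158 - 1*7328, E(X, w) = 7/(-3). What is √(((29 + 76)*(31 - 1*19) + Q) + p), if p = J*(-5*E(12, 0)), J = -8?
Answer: 2*I*√67062/3 ≈ 172.64*I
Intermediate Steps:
E(X, w) = -7/3 (E(X, w) = 7*(-⅓) = -7/3)
Q = -30972 (Q = 2*(-8158 - 1*7328) = 2*(-8158 - 7328) = 2*(-15486) = -30972)
p = -280/3 (p = -(-40)*(-7)/3 = -8*35/3 = -280/3 ≈ -93.333)
√(((29 + 76)*(31 - 1*19) + Q) + p) = √(((29 + 76)*(31 - 1*19) - 30972) - 280/3) = √((105*(31 - 19) - 30972) - 280/3) = √((105*12 - 30972) - 280/3) = √((1260 - 30972) - 280/3) = √(-29712 - 280/3) = √(-89416/3) = 2*I*√67062/3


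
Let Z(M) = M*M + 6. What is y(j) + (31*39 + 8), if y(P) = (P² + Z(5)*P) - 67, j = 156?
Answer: 30322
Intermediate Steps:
Z(M) = 6 + M² (Z(M) = M² + 6 = 6 + M²)
y(P) = -67 + P² + 31*P (y(P) = (P² + (6 + 5²)*P) - 67 = (P² + (6 + 25)*P) - 67 = (P² + 31*P) - 67 = -67 + P² + 31*P)
y(j) + (31*39 + 8) = (-67 + 156² + 31*156) + (31*39 + 8) = (-67 + 24336 + 4836) + (1209 + 8) = 29105 + 1217 = 30322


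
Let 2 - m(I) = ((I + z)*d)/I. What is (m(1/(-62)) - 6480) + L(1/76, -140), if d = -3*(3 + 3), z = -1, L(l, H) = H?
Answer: -5484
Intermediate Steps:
d = -18 (d = -3*6 = -18)
m(I) = 2 - (18 - 18*I)/I (m(I) = 2 - (I - 1)*(-18)/I = 2 - (-1 + I)*(-18)/I = 2 - (18 - 18*I)/I)
(m(1/(-62)) - 6480) + L(1/76, -140) = ((20 - 18/(1/(-62))) - 6480) - 140 = ((20 - 18/(-1/62)) - 6480) - 140 = ((20 - 18*(-62)) - 6480) - 140 = ((20 + 1116) - 6480) - 140 = (1136 - 6480) - 140 = -5344 - 140 = -5484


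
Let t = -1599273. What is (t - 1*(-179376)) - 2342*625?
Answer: -2883647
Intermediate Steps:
(t - 1*(-179376)) - 2342*625 = (-1599273 - 1*(-179376)) - 2342*625 = (-1599273 + 179376) - 1463750 = -1419897 - 1463750 = -2883647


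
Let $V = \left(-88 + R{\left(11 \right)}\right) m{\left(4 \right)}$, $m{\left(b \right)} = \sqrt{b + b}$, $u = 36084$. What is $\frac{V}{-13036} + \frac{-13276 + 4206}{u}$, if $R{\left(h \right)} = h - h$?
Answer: $- \frac{4535}{18042} + \frac{44 \sqrt{2}}{3259} \approx -0.23226$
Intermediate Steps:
$R{\left(h \right)} = 0$
$m{\left(b \right)} = \sqrt{2} \sqrt{b}$ ($m{\left(b \right)} = \sqrt{2 b} = \sqrt{2} \sqrt{b}$)
$V = - 176 \sqrt{2}$ ($V = \left(-88 + 0\right) \sqrt{2} \sqrt{4} = - 88 \sqrt{2} \cdot 2 = - 88 \cdot 2 \sqrt{2} = - 176 \sqrt{2} \approx -248.9$)
$\frac{V}{-13036} + \frac{-13276 + 4206}{u} = \frac{\left(-176\right) \sqrt{2}}{-13036} + \frac{-13276 + 4206}{36084} = - 176 \sqrt{2} \left(- \frac{1}{13036}\right) - \frac{4535}{18042} = \frac{44 \sqrt{2}}{3259} - \frac{4535}{18042} = - \frac{4535}{18042} + \frac{44 \sqrt{2}}{3259}$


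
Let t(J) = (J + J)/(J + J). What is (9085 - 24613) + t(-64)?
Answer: -15527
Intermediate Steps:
t(J) = 1 (t(J) = (2*J)/((2*J)) = (2*J)*(1/(2*J)) = 1)
(9085 - 24613) + t(-64) = (9085 - 24613) + 1 = -15528 + 1 = -15527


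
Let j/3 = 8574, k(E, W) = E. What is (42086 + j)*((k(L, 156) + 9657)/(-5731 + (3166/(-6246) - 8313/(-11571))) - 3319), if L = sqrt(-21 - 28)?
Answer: -15543350116419292544/69029702239 - 5717426603616*I/69029702239 ≈ -2.2517e+8 - 82.826*I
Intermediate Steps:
L = 7*I (L = sqrt(-49) = 7*I ≈ 7.0*I)
j = 25722 (j = 3*8574 = 25722)
(42086 + j)*((k(L, 156) + 9657)/(-5731 + (3166/(-6246) - 8313/(-11571))) - 3319) = (42086 + 25722)*((7*I + 9657)/(-5731 + (3166/(-6246) - 8313/(-11571))) - 3319) = 67808*((9657 + 7*I)/(-5731 + (3166*(-1/6246) - 8313*(-1/11571))) - 3319) = 67808*((9657 + 7*I)/(-5731 + (-1583/3123 + 2771/3857)) - 3319) = 67808*((9657 + 7*I)/(-5731 + 2548202/12045411) - 3319) = 67808*((9657 + 7*I)/(-69029702239/12045411) - 3319) = 67808*((9657 + 7*I)*(-12045411/69029702239) - 3319) = 67808*((-116322534027/69029702239 - 84317877*I/69029702239) - 3319) = 67808*(-229225904265268/69029702239 - 84317877*I/69029702239) = -15543350116419292544/69029702239 - 5717426603616*I/69029702239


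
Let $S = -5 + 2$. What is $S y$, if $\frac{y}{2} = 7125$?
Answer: $-42750$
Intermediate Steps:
$y = 14250$ ($y = 2 \cdot 7125 = 14250$)
$S = -3$
$S y = \left(-3\right) 14250 = -42750$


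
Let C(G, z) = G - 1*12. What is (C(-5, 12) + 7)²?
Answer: 100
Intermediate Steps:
C(G, z) = -12 + G (C(G, z) = G - 12 = -12 + G)
(C(-5, 12) + 7)² = ((-12 - 5) + 7)² = (-17 + 7)² = (-10)² = 100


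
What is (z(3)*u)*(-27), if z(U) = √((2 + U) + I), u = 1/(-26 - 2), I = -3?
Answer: 27*√2/28 ≈ 1.3637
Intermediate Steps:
u = -1/28 (u = 1/(-28) = -1/28 ≈ -0.035714)
z(U) = √(-1 + U) (z(U) = √((2 + U) - 3) = √(-1 + U))
(z(3)*u)*(-27) = (√(-1 + 3)*(-1/28))*(-27) = (√2*(-1/28))*(-27) = -√2/28*(-27) = 27*√2/28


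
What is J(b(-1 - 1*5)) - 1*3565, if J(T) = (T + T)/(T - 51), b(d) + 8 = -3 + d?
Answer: -7129/2 ≈ -3564.5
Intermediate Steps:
b(d) = -11 + d (b(d) = -8 + (-3 + d) = -11 + d)
J(T) = 2*T/(-51 + T) (J(T) = (2*T)/(-51 + T) = 2*T/(-51 + T))
J(b(-1 - 1*5)) - 1*3565 = 2*(-11 + (-1 - 1*5))/(-51 + (-11 + (-1 - 1*5))) - 1*3565 = 2*(-11 + (-1 - 5))/(-51 + (-11 + (-1 - 5))) - 3565 = 2*(-11 - 6)/(-51 + (-11 - 6)) - 3565 = 2*(-17)/(-51 - 17) - 3565 = 2*(-17)/(-68) - 3565 = 2*(-17)*(-1/68) - 3565 = 1/2 - 3565 = -7129/2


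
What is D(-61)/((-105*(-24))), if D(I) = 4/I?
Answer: -1/38430 ≈ -2.6021e-5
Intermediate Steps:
D(-61)/((-105*(-24))) = (4/(-61))/((-105*(-24))) = (4*(-1/61))/2520 = -4/61*1/2520 = -1/38430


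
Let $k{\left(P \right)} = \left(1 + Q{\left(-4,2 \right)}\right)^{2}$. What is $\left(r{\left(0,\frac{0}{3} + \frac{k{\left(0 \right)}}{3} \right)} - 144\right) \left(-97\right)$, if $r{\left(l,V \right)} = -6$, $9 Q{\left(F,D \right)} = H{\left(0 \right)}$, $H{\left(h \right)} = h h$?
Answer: $14550$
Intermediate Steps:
$H{\left(h \right)} = h^{2}$
$Q{\left(F,D \right)} = 0$ ($Q{\left(F,D \right)} = \frac{0^{2}}{9} = \frac{1}{9} \cdot 0 = 0$)
$k{\left(P \right)} = 1$ ($k{\left(P \right)} = \left(1 + 0\right)^{2} = 1^{2} = 1$)
$\left(r{\left(0,\frac{0}{3} + \frac{k{\left(0 \right)}}{3} \right)} - 144\right) \left(-97\right) = \left(-6 - 144\right) \left(-97\right) = \left(-150\right) \left(-97\right) = 14550$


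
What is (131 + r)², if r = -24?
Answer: 11449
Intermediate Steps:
(131 + r)² = (131 - 24)² = 107² = 11449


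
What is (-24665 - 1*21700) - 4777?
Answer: -51142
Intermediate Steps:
(-24665 - 1*21700) - 4777 = (-24665 - 21700) - 4777 = -46365 - 4777 = -51142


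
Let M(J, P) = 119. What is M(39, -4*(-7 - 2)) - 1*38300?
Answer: -38181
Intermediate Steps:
M(39, -4*(-7 - 2)) - 1*38300 = 119 - 1*38300 = 119 - 38300 = -38181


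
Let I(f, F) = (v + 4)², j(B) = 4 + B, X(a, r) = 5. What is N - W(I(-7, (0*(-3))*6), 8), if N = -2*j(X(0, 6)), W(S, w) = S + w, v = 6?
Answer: -126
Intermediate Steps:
I(f, F) = 100 (I(f, F) = (6 + 4)² = 10² = 100)
N = -18 (N = -2*(4 + 5) = -2*9 = -18)
N - W(I(-7, (0*(-3))*6), 8) = -18 - (100 + 8) = -18 - 1*108 = -18 - 108 = -126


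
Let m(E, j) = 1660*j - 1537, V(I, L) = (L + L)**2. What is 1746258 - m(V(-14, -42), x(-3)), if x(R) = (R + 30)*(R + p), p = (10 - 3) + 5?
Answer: 1344415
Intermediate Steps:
p = 12 (p = 7 + 5 = 12)
V(I, L) = 4*L**2 (V(I, L) = (2*L)**2 = 4*L**2)
x(R) = (12 + R)*(30 + R) (x(R) = (R + 30)*(R + 12) = (30 + R)*(12 + R) = (12 + R)*(30 + R))
m(E, j) = -1537 + 1660*j
1746258 - m(V(-14, -42), x(-3)) = 1746258 - (-1537 + 1660*(360 + (-3)**2 + 42*(-3))) = 1746258 - (-1537 + 1660*(360 + 9 - 126)) = 1746258 - (-1537 + 1660*243) = 1746258 - (-1537 + 403380) = 1746258 - 1*401843 = 1746258 - 401843 = 1344415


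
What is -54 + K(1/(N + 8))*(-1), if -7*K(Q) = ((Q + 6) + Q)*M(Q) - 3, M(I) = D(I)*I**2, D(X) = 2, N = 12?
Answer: -761939/14000 ≈ -54.424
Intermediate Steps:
M(I) = 2*I**2
K(Q) = 3/7 - 2*Q**2*(6 + 2*Q)/7 (K(Q) = -(((Q + 6) + Q)*(2*Q**2) - 3)/7 = -(((6 + Q) + Q)*(2*Q**2) - 3)/7 = -((6 + 2*Q)*(2*Q**2) - 3)/7 = -(2*Q**2*(6 + 2*Q) - 3)/7 = -(-3 + 2*Q**2*(6 + 2*Q))/7 = 3/7 - 2*Q**2*(6 + 2*Q)/7)
-54 + K(1/(N + 8))*(-1) = -54 + (3/7 - 12/(7*(12 + 8)**2) - 4/(7*(12 + 8)**3))*(-1) = -54 + (3/7 - 12*(1/20)**2/7 - 4*(1/20)**3/7)*(-1) = -54 + (3/7 - 12/7*1/400 - 4/7*1/8000)*(-1) = -54 + (3/7 - 3/700 - 1/14000)*(-1) = -54 + (5939/14000)*(-1) = -54 - 5939/14000 = -761939/14000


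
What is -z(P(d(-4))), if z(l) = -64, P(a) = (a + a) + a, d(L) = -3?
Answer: 64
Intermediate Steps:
P(a) = 3*a (P(a) = 2*a + a = 3*a)
-z(P(d(-4))) = -1*(-64) = 64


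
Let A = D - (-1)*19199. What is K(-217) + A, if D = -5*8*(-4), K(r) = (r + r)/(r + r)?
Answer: 19360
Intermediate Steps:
K(r) = 1 (K(r) = (2*r)/((2*r)) = (2*r)*(1/(2*r)) = 1)
D = 160 (D = -40*(-4) = 160)
A = 19359 (A = 160 - (-1)*19199 = 160 - 1*(-19199) = 160 + 19199 = 19359)
K(-217) + A = 1 + 19359 = 19360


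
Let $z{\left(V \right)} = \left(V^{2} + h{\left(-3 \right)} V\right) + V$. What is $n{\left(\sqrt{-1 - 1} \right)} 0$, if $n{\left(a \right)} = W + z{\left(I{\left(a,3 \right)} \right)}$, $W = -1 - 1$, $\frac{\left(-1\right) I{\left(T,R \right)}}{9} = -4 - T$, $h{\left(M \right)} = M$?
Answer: $0$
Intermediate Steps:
$I{\left(T,R \right)} = 36 + 9 T$ ($I{\left(T,R \right)} = - 9 \left(-4 - T\right) = 36 + 9 T$)
$z{\left(V \right)} = V^{2} - 2 V$ ($z{\left(V \right)} = \left(V^{2} - 3 V\right) + V = V^{2} - 2 V$)
$W = -2$ ($W = -1 - 1 = -2$)
$n{\left(a \right)} = -2 + \left(34 + 9 a\right) \left(36 + 9 a\right)$ ($n{\left(a \right)} = -2 + \left(36 + 9 a\right) \left(-2 + \left(36 + 9 a\right)\right) = -2 + \left(36 + 9 a\right) \left(34 + 9 a\right) = -2 + \left(34 + 9 a\right) \left(36 + 9 a\right)$)
$n{\left(\sqrt{-1 - 1} \right)} 0 = \left(1222 + 81 \left(\sqrt{-1 - 1}\right)^{2} + 630 \sqrt{-1 - 1}\right) 0 = \left(1222 + 81 \left(\sqrt{-2}\right)^{2} + 630 \sqrt{-2}\right) 0 = \left(1222 + 81 \left(i \sqrt{2}\right)^{2} + 630 i \sqrt{2}\right) 0 = \left(1222 + 81 \left(-2\right) + 630 i \sqrt{2}\right) 0 = \left(1222 - 162 + 630 i \sqrt{2}\right) 0 = \left(1060 + 630 i \sqrt{2}\right) 0 = 0$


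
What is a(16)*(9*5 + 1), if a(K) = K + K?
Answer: 1472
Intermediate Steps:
a(K) = 2*K
a(16)*(9*5 + 1) = (2*16)*(9*5 + 1) = 32*(45 + 1) = 32*46 = 1472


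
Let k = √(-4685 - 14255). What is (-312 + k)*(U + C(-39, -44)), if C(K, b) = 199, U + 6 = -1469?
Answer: 398112 - 2552*I*√4735 ≈ 3.9811e+5 - 1.7561e+5*I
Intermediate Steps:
U = -1475 (U = -6 - 1469 = -1475)
k = 2*I*√4735 (k = √(-18940) = 2*I*√4735 ≈ 137.62*I)
(-312 + k)*(U + C(-39, -44)) = (-312 + 2*I*√4735)*(-1475 + 199) = (-312 + 2*I*√4735)*(-1276) = 398112 - 2552*I*√4735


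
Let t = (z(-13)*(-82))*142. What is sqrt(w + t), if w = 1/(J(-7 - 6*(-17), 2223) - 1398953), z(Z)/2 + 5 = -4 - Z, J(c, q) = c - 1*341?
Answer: I*sqrt(182369058462215551)/1399199 ≈ 305.21*I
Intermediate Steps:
J(c, q) = -341 + c (J(c, q) = c - 341 = -341 + c)
z(Z) = -18 - 2*Z (z(Z) = -10 + 2*(-4 - Z) = -10 + (-8 - 2*Z) = -18 - 2*Z)
t = -93152 (t = ((-18 - 2*(-13))*(-82))*142 = ((-18 + 26)*(-82))*142 = (8*(-82))*142 = -656*142 = -93152)
w = -1/1399199 (w = 1/((-341 + (-7 - 6*(-17))) - 1398953) = 1/((-341 + (-7 + 102)) - 1398953) = 1/((-341 + 95) - 1398953) = 1/(-246 - 1398953) = 1/(-1399199) = -1/1399199 ≈ -7.1469e-7)
sqrt(w + t) = sqrt(-1/1399199 - 93152) = sqrt(-130338185249/1399199) = I*sqrt(182369058462215551)/1399199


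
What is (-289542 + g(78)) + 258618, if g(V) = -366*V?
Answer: -59472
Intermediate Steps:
(-289542 + g(78)) + 258618 = (-289542 - 366*78) + 258618 = (-289542 - 28548) + 258618 = -318090 + 258618 = -59472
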